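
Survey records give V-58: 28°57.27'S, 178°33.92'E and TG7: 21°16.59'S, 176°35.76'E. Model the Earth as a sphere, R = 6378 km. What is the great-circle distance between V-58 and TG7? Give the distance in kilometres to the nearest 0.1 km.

877.4 km

V-58: φ = -28.95450°, λ = +178.56533°
TG7: φ = -21.27650°, λ = +176.59600°
Δφ = 7.6780°,  Δλ = -1.9693°
a = sin²(Δφ/2) + cos φ₁ cos φ₂ sin²(Δλ/2) = 0.004724
c = 2·arcsin(√a) = 0.137564 rad = 7.8818°
d = R·c = 6378 × 0.137564 = 877.4 km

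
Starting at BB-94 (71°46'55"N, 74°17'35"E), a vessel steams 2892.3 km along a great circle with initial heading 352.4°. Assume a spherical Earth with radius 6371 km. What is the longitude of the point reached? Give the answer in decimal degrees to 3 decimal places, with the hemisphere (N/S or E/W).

81.976°W

BB-94: φ = +71.78194°, λ = +74.29306°
δ = d/R = 2892.3/6371 = 0.453979 rad
φ₂ = arcsin(sin φ₁ cos δ + cos φ₁ sin δ cos θ)
   = arcsin(0.94987·0.89871 + 0.31263·0.43854·0.99122) = 81.71358°
λ₂ = λ₁ + atan2(sin θ sin δ cos φ₁, cos δ − sin φ₁ sin φ₂) = -81.97612°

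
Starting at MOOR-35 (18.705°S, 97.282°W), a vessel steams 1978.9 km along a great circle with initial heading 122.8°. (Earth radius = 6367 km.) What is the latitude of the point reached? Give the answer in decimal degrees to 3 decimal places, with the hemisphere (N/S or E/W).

δ = d/R = 1978.9/6367 = 0.310806 rad
φ₂ = arcsin(sin φ₁ cos δ + cos φ₁ sin δ cos θ)
   = arcsin(-0.32070·0.95209 + 0.94718·0.30583·-0.54171) = -27.53229°
λ₂ = λ₁ + atan2(sin θ sin δ cos φ₁, cos δ − sin φ₁ sin φ₂) = -80.43016°

27.532°S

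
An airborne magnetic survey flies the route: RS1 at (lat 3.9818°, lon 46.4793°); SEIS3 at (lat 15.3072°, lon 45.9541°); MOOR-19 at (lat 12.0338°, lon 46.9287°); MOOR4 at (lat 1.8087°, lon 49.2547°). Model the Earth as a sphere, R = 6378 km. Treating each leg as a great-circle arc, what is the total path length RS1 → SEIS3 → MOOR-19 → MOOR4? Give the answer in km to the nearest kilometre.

2808 km

RS1→SEIS3: c = 0.197871 rad, d = 1262.02 km
SEIS3→MOOR-19: c = 0.059474 rad, d = 379.32 km
MOOR-19→MOOR4: c = 0.182943 rad, d = 1166.81 km
Total = 1262.02 + 379.32 + 1166.81 = 2808.16 km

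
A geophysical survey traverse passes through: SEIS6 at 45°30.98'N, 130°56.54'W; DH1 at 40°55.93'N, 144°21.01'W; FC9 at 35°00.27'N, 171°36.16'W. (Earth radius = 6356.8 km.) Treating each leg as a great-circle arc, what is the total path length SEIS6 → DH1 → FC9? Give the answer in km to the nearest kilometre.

3657 km

SEIS6: φ = +45.51633°, λ = -130.94233°
DH1: φ = +40.93217°, λ = -144.35017°
FC9: φ = +35.00450°, λ = -171.60267°
SEIS6→DH1: c = 0.188040 rad, d = 1195.33 km
DH1→FC9: c = 0.387221 rad, d = 2461.49 km
Total = 1195.33 + 2461.49 = 3656.82 km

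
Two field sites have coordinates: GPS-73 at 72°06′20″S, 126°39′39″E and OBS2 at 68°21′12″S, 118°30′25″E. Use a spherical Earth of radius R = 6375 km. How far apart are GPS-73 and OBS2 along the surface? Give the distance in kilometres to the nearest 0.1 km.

517.2 km

GPS-73: φ = -72.10556°, λ = +126.66083°
OBS2: φ = -68.35333°, λ = +118.50694°
Δφ = 3.7522°,  Δλ = -8.1539°
a = sin²(Δφ/2) + cos φ₁ cos φ₂ sin²(Δλ/2) = 0.001645
c = 2·arcsin(√a) = 0.081133 rad = 4.6486°
d = R·c = 6375 × 0.081133 = 517.2 km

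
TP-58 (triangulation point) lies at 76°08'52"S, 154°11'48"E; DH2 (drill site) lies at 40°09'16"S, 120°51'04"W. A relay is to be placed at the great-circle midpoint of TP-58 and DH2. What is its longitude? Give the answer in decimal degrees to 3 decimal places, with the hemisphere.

TP-58: φ = -76.14778°, λ = +154.19667°
DH2: φ = -40.15444°, λ = -120.85111°
Bx = cos φ₂ cos Δλ = 0.067249,  By = cos φ₂ sin Δλ = 0.761345
φₘ = atan2(sin φ₁ + sin φ₂, √((cos φ₁ + Bx)² + By²)) = -63.07007°
λₘ = λ₁ + atan2(By, cos φ₁ + Bx) = -137.74276°

137.743°W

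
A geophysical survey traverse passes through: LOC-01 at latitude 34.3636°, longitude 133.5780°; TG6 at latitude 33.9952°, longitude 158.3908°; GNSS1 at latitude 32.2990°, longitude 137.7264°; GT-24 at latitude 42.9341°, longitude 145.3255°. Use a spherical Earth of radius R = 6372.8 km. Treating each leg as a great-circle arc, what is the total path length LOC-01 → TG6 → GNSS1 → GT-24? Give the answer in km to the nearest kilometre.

5566 km

LOC-01→TG6: c = 0.357429 rad, d = 2277.82 km
TG6→GNSS1: c = 0.302903 rad, d = 1930.34 km
GNSS1→GT-24: c = 0.213065 rad, d = 1357.82 km
Total = 2277.82 + 1930.34 + 1357.82 = 5565.98 km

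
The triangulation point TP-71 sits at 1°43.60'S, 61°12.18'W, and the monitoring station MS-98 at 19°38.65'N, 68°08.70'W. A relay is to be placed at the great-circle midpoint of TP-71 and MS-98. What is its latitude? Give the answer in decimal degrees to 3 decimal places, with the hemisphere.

TP-71: φ = -1.72667°, λ = -61.20300°
MS-98: φ = +19.64417°, λ = -68.14500°
Bx = cos φ₂ cos Δλ = 0.934894,  By = cos φ₂ sin Δλ = -0.113830
φₘ = atan2(sin φ₁ + sin φ₂, √((cos φ₁ + Bx)² + By²)) = 8.97493°
λₘ = λ₁ + atan2(By, cos φ₁ + Bx) = -64.57063°

8.975°N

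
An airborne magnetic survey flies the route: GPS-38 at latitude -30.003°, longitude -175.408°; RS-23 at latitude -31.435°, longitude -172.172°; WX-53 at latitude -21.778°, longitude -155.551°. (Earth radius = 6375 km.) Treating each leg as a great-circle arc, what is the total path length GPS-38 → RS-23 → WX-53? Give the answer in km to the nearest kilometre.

2316 km

GPS-38→RS-23: c = 0.054605 rad, d = 348.11 km
RS-23→WX-53: c = 0.308717 rad, d = 1968.07 km
Total = 348.11 + 1968.07 = 2316.18 km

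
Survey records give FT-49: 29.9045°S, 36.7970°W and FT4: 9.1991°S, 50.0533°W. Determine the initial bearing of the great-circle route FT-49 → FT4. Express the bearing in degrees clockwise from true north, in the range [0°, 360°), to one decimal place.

326.4°

Δλ = -13.2563°
y = sin Δλ · cos φ₂ = -0.226358
x = cos φ₁ sin φ₂ − sin φ₁ cos φ₂ cos Δλ = 0.340449
θ = atan2(y, x) = -33.6192° → 326.3808° (mod 360°)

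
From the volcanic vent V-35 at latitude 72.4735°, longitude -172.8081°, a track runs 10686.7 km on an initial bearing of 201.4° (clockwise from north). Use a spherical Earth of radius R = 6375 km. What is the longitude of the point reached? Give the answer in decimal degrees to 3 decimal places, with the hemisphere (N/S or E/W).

164.104°E

δ = d/R = 10686.7/6375 = 1.676345 rad
φ₂ = arcsin(sin φ₁ cos δ + cos φ₁ sin δ cos θ)
   = arcsin(0.95358·-0.10535 + 0.30115·0.99443·-0.93106) = -22.28949°
λ₂ = λ₁ + atan2(sin θ sin δ cos φ₁, cos δ − sin φ₁ sin φ₂) = 164.10370°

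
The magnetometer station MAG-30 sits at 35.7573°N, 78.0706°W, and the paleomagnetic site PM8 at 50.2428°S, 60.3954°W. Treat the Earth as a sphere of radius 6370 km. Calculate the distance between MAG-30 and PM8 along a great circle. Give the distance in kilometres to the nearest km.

Δφ = -86.0001°,  Δλ = 17.6752°
a = sin²(Δφ/2) + cos φ₁ cos φ₂ sin²(Δλ/2) = 0.477372
c = 2·arcsin(√a) = 1.525526 rad = 87.4062°
d = R·c = 6370 × 1.525526 = 9717.6 km

9718 km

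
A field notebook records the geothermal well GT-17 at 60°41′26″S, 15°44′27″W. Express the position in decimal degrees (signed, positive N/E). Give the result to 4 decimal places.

lat: 60.6906° S → -60.6906°
lon: 15.7408° W → -15.7408°

-60.6906°, -15.7408°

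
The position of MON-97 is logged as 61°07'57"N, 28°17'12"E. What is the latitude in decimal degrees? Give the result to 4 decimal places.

61.1325°N

61° + 7′/60 + 57″/3600 = 61 + 0.11667 + 0.01583 = 61.1325°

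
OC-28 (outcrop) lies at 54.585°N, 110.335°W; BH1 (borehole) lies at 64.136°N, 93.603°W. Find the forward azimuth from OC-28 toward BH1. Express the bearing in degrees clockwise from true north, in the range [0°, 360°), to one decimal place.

Δλ = 16.7320°
y = sin Δλ · cos φ₂ = 0.125590
x = cos φ₁ sin φ₂ − sin φ₁ cos φ₂ cos Δλ = 0.180978
θ = atan2(y, x) = 34.7589° → 34.7589° (mod 360°)

34.8°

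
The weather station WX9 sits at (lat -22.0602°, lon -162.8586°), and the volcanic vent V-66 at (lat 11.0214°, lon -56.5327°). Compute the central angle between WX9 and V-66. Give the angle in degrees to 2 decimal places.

Δφ = 33.0816°,  Δλ = 106.3259°
a = sin²(Δφ/2) + cos φ₁ cos φ₂ sin²(Δλ/2) = 0.663759
c = 2·arcsin(√a) = 1.904472 rad = 109.1182°

109.12°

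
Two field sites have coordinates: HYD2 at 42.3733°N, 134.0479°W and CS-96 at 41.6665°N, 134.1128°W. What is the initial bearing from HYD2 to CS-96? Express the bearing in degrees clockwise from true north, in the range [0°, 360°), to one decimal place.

183.9°

Δλ = -0.0649°
y = sin Δλ · cos φ₂ = -0.000846
x = cos φ₁ sin φ₂ − sin φ₁ cos φ₂ cos Δλ = -0.012335
θ = atan2(y, x) = -176.0758° → 183.9242° (mod 360°)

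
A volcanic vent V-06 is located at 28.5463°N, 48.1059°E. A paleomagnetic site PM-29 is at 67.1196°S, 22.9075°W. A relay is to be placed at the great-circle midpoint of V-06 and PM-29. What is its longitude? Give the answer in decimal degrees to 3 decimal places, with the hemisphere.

Bx = cos φ₂ cos Δλ = 0.126498,  By = cos φ₂ sin Δλ = -0.367656
φₘ = atan2(sin φ₁ + sin φ₂, √((cos φ₁ + Bx)² + By²)) = -22.50967°
λₘ = λ₁ + atan2(By, cos φ₁ + Bx) = 28.01074°

28.011°E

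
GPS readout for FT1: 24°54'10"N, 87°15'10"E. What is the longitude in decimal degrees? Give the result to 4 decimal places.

87° + 15′/60 + 10″/3600 = 87 + 0.25000 + 0.00278 = 87.2528°

87.2528°E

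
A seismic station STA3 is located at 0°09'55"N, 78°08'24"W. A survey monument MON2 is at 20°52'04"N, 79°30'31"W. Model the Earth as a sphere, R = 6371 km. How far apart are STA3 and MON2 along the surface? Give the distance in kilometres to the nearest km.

2307 km

STA3: φ = +0.16528°, λ = -78.14000°
MON2: φ = +20.86778°, λ = -79.50861°
Δφ = 20.7025°,  Δλ = -1.3686°
a = sin²(Δφ/2) + cos φ₁ cos φ₂ sin²(Δλ/2) = 0.032419
c = 2·arcsin(√a) = 0.362080 rad = 20.7457°
d = R·c = 6371 × 0.362080 = 2306.8 km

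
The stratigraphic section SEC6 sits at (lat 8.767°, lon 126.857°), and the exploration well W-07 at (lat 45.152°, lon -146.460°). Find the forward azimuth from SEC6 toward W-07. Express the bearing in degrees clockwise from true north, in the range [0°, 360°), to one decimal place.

Δλ = 86.6830°
y = sin Δλ · cos φ₂ = 0.704047
x = cos φ₁ sin φ₂ − sin φ₁ cos φ₂ cos Δλ = 0.694477
θ = atan2(y, x) = 45.3920° → 45.3920° (mod 360°)

45.4°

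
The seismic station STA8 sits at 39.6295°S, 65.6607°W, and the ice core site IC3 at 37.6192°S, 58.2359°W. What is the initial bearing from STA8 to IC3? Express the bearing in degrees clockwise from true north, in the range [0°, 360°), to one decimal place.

Δλ = 7.4248°
y = sin Δλ · cos φ₂ = 0.102357
x = cos φ₁ sin φ₂ − sin φ₁ cos φ₂ cos Δλ = 0.030843
θ = atan2(y, x) = 73.2309° → 73.2309° (mod 360°)

73.2°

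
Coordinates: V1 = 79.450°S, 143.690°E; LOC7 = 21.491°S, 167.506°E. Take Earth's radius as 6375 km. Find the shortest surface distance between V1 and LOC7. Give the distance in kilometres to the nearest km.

Δφ = 57.9590°,  Δλ = 23.8160°
a = sin²(Δφ/2) + cos φ₁ cos φ₂ sin²(Δλ/2) = 0.241991
c = 2·arcsin(√a) = 1.028600 rad = 58.9344°
d = R·c = 6375 × 1.028600 = 6557.3 km

6557 km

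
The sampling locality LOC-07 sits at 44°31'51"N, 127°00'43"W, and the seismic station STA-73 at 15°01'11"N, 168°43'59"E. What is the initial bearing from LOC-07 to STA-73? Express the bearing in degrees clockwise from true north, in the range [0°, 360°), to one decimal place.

262.8°

LOC-07: φ = +44.53083°, λ = -127.01194°
STA-73: φ = +15.01972°, λ = +168.73306°
Δλ = -64.2550°
y = sin Δλ · cos φ₂ = -0.869964
x = cos φ₁ sin φ₂ − sin φ₁ cos φ₂ cos Δλ = -0.109469
θ = atan2(y, x) = -97.1720° → 262.8280° (mod 360°)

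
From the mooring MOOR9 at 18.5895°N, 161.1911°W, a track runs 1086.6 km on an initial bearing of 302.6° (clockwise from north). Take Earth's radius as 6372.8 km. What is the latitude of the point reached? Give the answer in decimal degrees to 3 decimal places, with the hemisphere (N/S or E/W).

δ = d/R = 1086.6/6372.8 = 0.170506 rad
φ₂ = arcsin(sin φ₁ cos δ + cos φ₁ sin δ cos θ)
   = arcsin(0.31879·0.98550 + 0.94783·0.16968·0.53877) = 23.62898°
λ₂ = λ₁ + atan2(sin θ sin δ cos φ₁, cos δ − sin φ₁ sin φ₂) = -170.16762°

23.629°N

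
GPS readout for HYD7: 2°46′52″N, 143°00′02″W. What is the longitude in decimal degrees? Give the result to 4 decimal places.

143° + 0′/60 + 2″/3600 = 143 + 0.00000 + 0.00056 = 143.0006°

143.0006°W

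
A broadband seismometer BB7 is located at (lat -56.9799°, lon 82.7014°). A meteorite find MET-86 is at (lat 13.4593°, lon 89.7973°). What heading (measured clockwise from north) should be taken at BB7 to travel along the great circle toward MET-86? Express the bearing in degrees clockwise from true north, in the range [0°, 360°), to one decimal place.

Δλ = 7.0959°
y = sin Δλ · cos φ₂ = 0.120138
x = cos φ₁ sin φ₂ − sin φ₁ cos φ₂ cos Δλ = 0.936041
θ = atan2(y, x) = 7.3137° → 7.3137° (mod 360°)

7.3°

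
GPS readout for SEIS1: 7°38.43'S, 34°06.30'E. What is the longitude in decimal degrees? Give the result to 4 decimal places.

34.1050°E

34° + 6.30′/60 = 34 + 0.10500 = 34.1050°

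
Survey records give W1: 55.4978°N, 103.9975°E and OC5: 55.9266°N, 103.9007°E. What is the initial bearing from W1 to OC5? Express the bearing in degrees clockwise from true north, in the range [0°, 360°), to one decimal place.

352.8°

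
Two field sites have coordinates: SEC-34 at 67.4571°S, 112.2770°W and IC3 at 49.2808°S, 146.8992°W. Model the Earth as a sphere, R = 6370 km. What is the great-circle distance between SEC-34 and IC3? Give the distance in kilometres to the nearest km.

Δφ = 18.1763°,  Δλ = -34.6222°
a = sin²(Δφ/2) + cos φ₁ cos φ₂ sin²(Δλ/2) = 0.047093
c = 2·arcsin(√a) = 0.437501 rad = 25.0670°
d = R·c = 6370 × 0.437501 = 2786.9 km

2787 km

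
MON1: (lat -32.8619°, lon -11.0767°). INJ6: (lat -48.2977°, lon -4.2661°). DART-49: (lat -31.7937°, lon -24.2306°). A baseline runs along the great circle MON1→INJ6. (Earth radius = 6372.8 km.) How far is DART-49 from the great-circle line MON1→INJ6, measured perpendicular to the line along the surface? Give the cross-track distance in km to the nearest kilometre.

δ₁₃ = central angle MON1→DART-49 = 0.194761 rad  (haversine)
θ₁₃ = bearing MON1→DART-49 = 271.937°,  θ₁₂ = bearing MON1→INJ6 = 163.638°
dₓₜ = R·arcsin(sin δ₁₃ · sin(θ₁₃ − θ₁₂)) = 6372.8·arcsin(0.19353·sin(108.299°)) = 1177.659 km
|dₓₜ| = 1177.659 km

1178 km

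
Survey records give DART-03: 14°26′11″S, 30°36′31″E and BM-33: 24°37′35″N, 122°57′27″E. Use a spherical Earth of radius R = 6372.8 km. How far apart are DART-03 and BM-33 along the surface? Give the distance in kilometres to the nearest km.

DART-03: φ = -14.43639°, λ = +30.60861°
BM-33: φ = +24.62639°, λ = +122.95750°
Δφ = 39.0628°,  Δλ = 92.3489°
a = sin²(Δφ/2) + cos φ₁ cos φ₂ sin²(Δλ/2) = 0.569983
c = 2·arcsin(√a) = 1.711223 rad = 98.0458°
d = R·c = 6372.8 × 1.711223 = 10905.3 km

10905 km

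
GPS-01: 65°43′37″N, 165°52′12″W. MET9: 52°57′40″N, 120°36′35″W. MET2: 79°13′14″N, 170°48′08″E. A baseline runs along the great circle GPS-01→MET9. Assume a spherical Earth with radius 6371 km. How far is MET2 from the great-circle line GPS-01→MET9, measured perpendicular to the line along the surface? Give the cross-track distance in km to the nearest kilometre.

1511 km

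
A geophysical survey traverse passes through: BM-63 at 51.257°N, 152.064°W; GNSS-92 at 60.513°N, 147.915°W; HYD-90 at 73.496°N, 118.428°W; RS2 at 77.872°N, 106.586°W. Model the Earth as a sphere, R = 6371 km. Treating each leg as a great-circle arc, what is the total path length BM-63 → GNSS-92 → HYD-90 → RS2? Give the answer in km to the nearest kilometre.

3534 km

BM-63→GNSS-92: c = 0.166492 rad, d = 1060.72 km
GNSS-92→HYD-90: c = 0.296641 rad, d = 1889.90 km
HYD-90→RS2: c = 0.091525 rad, d = 583.10 km
Total = 1060.72 + 1889.90 + 583.10 = 3533.72 km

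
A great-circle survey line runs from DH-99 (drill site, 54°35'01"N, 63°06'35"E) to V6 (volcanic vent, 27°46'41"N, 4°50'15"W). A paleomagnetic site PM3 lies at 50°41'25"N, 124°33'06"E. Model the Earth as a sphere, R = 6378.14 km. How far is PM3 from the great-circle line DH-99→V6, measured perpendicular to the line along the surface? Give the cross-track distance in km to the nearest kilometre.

DH-99: φ = +54.58361°, λ = +63.10972°
V6: φ = +27.77806°, λ = -4.83750°
PM3: φ = +50.69028°, λ = +124.55167°
δ₁₃ = central angle DH-99→PM3 = 0.633317 rad  (haversine)
θ₁₃ = bearing DH-99→PM3 = 70.086°,  θ₁₂ = bearing DH-99→V6 = 269.955°
dₓₜ = R·arcsin(sin δ₁₃ · sin(θ₁₃ − θ₁₂)) = 6378.14·arcsin(0.59182·sin(-199.869°)) = 1291.723 km
|dₓₜ| = 1291.723 km

1292 km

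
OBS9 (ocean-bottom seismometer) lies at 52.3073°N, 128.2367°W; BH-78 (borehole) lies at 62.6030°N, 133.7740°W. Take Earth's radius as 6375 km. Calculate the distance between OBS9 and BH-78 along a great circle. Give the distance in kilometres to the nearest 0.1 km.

1191.5 km

Δφ = 10.2957°,  Δλ = -5.5373°
a = sin²(Δφ/2) + cos φ₁ cos φ₂ sin²(Δλ/2) = 0.008707
c = 2·arcsin(√a) = 0.186897 rad = 10.7084°
d = R·c = 6375 × 0.186897 = 1191.5 km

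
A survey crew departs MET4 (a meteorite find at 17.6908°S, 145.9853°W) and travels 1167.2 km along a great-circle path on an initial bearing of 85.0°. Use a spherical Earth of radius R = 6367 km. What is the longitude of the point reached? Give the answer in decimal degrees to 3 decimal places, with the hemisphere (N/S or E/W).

δ = d/R = 1167.2/6367 = 0.183320 rad
φ₂ = arcsin(sin φ₁ cos δ + cos φ₁ sin δ cos θ)
   = arcsin(-0.30388·0.98324 + 0.95271·0.18230·0.08716) = -16.47826°
λ₂ = λ₁ + atan2(sin θ sin δ cos φ₁, cos δ − sin φ₁ sin φ₂) = -135.06871°

135.069°W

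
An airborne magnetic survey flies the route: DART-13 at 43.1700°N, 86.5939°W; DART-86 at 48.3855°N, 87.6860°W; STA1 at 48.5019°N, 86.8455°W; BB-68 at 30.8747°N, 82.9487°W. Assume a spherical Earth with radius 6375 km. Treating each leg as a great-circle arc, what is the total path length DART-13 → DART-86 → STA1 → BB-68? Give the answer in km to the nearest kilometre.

2639 km

DART-13→DART-86: c = 0.091990 rad, d = 586.44 km
DART-86→STA1: c = 0.009941 rad, d = 63.37 km
STA1→BB-68: c = 0.311965 rad, d = 1988.78 km
Total = 586.44 + 63.37 + 1988.78 = 2638.59 km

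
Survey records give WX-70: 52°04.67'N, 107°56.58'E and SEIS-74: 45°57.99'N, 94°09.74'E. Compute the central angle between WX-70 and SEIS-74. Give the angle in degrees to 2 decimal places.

WX-70: φ = +52.07783°, λ = +107.94300°
SEIS-74: φ = +45.96650°, λ = +94.16233°
Δφ = -6.1113°,  Δλ = -13.7807°
a = sin²(Δφ/2) + cos φ₁ cos φ₂ sin²(Δλ/2) = 0.008990
c = 2·arcsin(√a) = 0.189916 rad = 10.8814°

10.88°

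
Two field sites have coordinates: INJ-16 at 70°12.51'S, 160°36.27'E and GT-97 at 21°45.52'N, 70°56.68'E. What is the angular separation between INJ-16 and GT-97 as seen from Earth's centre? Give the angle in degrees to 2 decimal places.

110.30°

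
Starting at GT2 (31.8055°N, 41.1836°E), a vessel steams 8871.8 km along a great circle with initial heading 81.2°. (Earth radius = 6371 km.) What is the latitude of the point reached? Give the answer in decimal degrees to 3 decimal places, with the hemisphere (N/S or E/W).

12.792°N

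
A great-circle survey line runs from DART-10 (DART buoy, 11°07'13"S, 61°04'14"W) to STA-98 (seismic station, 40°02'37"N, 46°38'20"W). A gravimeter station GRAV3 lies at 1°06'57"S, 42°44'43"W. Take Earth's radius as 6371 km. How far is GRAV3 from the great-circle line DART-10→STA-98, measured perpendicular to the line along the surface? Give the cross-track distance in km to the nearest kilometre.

1715 km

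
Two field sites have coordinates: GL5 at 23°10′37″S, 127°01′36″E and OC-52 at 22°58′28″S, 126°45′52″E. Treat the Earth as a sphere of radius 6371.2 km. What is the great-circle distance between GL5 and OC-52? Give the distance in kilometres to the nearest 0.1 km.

GL5: φ = -23.17694°, λ = +127.02667°
OC-52: φ = -22.97444°, λ = +126.76444°
Δφ = 0.2025°,  Δλ = -0.2622°
a = sin²(Δφ/2) + cos φ₁ cos φ₂ sin²(Δλ/2) = 0.000008
c = 2·arcsin(√a) = 0.005497 rad = 0.3150°
d = R·c = 6371.2 × 0.005497 = 35.0 km

35.0 km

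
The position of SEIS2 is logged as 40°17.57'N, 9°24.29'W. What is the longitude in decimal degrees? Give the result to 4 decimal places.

9° + 24.29′/60 = 9 + 0.40483 = 9.4048°

9.4048°W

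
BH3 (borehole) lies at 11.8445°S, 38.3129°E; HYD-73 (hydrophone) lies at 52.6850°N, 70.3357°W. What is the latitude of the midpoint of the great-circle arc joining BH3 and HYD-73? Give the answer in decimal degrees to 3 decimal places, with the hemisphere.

31.245°N

Bx = cos φ₂ cos Δλ = -0.193839,  By = cos φ₂ sin Δλ = -0.574370
φₘ = atan2(sin φ₁ + sin φ₂, √((cos φ₁ + Bx)² + By²)) = 31.24483°
λₘ = λ₁ + atan2(By, cos φ₁ + Bx) = 2.11611°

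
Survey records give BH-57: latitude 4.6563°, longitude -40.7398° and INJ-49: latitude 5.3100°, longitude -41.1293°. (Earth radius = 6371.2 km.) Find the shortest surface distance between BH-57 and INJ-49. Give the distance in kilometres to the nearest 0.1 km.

Δφ = 0.6537°,  Δλ = -0.3895°
a = sin²(Δφ/2) + cos φ₁ cos φ₂ sin²(Δλ/2) = 0.000044
c = 2·arcsin(√a) = 0.013268 rad = 0.7602°
d = R·c = 6371.2 × 0.013268 = 84.5 km

84.5 km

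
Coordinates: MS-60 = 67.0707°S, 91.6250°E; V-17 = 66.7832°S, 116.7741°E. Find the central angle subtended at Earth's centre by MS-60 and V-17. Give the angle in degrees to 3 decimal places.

Δφ = 0.2875°,  Δλ = 25.1491°
a = sin²(Δφ/2) + cos φ₁ cos φ₂ sin²(Δλ/2) = 0.007286
c = 2·arcsin(√a) = 0.170921 rad = 9.7931°

9.793°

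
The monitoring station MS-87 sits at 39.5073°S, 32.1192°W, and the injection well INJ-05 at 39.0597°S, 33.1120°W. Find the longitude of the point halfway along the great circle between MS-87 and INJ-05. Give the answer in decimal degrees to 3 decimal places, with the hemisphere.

32.617°W

Bx = cos φ₂ cos Δλ = 0.776373,  By = cos φ₂ sin Δλ = -0.013454
φₘ = atan2(sin φ₁ + sin φ₂, √((cos φ₁ + Bx)² + By²)) = -39.28455°
λₘ = λ₁ + atan2(By, cos φ₁ + Bx) = -32.61719°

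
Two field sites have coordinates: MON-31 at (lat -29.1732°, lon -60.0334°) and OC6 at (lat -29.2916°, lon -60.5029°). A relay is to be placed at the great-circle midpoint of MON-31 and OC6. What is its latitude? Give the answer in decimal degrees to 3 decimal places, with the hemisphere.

29.233°S

Bx = cos φ₂ cos Δλ = 0.872112,  By = cos φ₂ sin Δλ = -0.007147
φₘ = atan2(sin φ₁ + sin φ₂, √((cos φ₁ + Bx)² + By²)) = -29.23260°
λₘ = λ₁ + atan2(By, cos φ₁ + Bx) = -60.26801°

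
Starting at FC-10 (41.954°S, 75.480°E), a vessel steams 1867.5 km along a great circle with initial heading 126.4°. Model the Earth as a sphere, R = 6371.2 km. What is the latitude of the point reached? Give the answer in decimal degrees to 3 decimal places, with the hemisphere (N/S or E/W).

δ = d/R = 1867.5/6371.2 = 0.293116 rad
φ₂ = arcsin(sin φ₁ cos δ + cos φ₁ sin δ cos θ)
   = arcsin(-0.66853·0.95735 + 0.74368·0.28894·-0.59342) = -50.13275°
λ₂ = λ₁ + atan2(sin θ sin δ cos φ₁, cos δ − sin φ₁ sin φ₂) = 96.75268°

50.133°S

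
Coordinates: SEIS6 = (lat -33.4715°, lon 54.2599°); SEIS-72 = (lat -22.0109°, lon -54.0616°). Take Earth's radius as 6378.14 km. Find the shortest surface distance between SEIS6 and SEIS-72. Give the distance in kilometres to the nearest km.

10251 km

Δφ = 11.4606°,  Δλ = -108.3215°
a = sin²(Δφ/2) + cos φ₁ cos φ₂ sin²(Δλ/2) = 0.518202
c = 2·arcsin(√a) = 1.607208 rad = 92.0862°
d = R·c = 6378.14 × 1.607208 = 10251.0 km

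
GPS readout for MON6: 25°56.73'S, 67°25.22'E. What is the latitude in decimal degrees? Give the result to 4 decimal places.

25.9455°S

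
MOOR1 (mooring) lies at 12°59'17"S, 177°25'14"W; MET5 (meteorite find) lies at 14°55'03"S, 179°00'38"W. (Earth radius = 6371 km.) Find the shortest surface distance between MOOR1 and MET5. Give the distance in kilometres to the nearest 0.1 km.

274.7 km

MOOR1: φ = -12.98806°, λ = -177.42056°
MET5: φ = -14.91750°, λ = -179.01056°
Δφ = -1.9294°,  Δλ = -1.5900°
a = sin²(Δφ/2) + cos φ₁ cos φ₂ sin²(Δλ/2) = 0.000465
c = 2·arcsin(√a) = 0.043119 rad = 2.4705°
d = R·c = 6371 × 0.043119 = 274.7 km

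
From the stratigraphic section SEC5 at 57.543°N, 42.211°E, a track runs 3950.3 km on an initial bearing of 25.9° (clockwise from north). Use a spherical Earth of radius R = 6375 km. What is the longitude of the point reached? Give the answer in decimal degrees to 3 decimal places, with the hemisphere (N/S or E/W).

133.098°E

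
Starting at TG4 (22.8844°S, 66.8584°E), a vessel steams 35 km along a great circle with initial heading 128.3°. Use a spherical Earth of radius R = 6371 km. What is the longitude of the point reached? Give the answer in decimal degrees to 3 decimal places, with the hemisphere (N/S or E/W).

67.127°E

δ = d/R = 35/6371 = 0.005494 rad
φ₂ = arcsin(sin φ₁ cos δ + cos φ₁ sin δ cos θ)
   = arcsin(-0.38887·0.99998 + 0.92129·0.00549·-0.61978) = -23.07926°
λ₂ = λ₁ + atan2(sin θ sin δ cos φ₁, cos δ − sin φ₁ sin φ₂) = 67.12691°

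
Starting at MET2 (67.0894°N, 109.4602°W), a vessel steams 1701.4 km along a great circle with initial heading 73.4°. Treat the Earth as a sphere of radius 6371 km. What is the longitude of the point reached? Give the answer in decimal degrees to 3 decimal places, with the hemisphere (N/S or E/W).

69.893°W

δ = d/R = 1701.4/6371 = 0.267054 rad
φ₂ = arcsin(sin φ₁ cos δ + cos φ₁ sin δ cos θ)
   = arcsin(0.92111·0.96455 + 0.38929·0.26389·0.28569) = 66.60819°
λ₂ = λ₁ + atan2(sin θ sin δ cos φ₁, cos δ − sin φ₁ sin φ₂) = -69.89304°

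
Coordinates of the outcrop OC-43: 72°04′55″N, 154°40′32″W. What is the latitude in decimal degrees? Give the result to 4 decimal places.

72° + 4′/60 + 55″/3600 = 72 + 0.06667 + 0.01528 = 72.0819°

72.0819°N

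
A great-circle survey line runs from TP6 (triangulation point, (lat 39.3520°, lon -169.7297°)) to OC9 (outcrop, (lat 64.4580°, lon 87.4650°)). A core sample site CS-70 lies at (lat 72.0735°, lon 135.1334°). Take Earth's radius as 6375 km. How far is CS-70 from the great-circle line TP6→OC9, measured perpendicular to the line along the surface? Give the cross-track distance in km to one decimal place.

522.0 km

δ₁₃ = central angle TP6→CS-70 = 0.738693 rad  (haversine)
θ₁₃ = bearing TP6→CS-70 = 337.970°,  θ₁₂ = bearing TP6→OC9 = 330.993°
dₓₜ = R·arcsin(sin δ₁₃ · sin(θ₁₃ − θ₁₂)) = 6375·arcsin(0.67332·sin(6.977°)) = 522.022 km
|dₓₜ| = 522.022 km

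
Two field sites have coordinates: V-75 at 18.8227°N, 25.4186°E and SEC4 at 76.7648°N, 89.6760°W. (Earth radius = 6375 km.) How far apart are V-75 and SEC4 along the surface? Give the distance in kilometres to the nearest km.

Δφ = 57.9421°,  Δλ = -115.0946°
a = sin²(Δφ/2) + cos φ₁ cos φ₂ sin²(Δλ/2) = 0.388918
c = 2·arcsin(√a) = 1.346764 rad = 77.1639°
d = R·c = 6375 × 1.346764 = 8585.6 km

8586 km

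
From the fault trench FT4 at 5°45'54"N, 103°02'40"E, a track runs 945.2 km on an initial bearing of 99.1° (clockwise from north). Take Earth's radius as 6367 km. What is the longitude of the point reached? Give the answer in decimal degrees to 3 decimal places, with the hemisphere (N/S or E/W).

FT4: φ = +5.76500°, λ = +103.04444°
δ = d/R = 945.2/6367 = 0.148453 rad
φ₂ = arcsin(sin φ₁ cos δ + cos φ₁ sin δ cos θ)
   = arcsin(0.10045·0.98900 + 0.99494·0.14791·-0.15816) = 4.36266°
λ₂ = λ₁ + atan2(sin θ sin δ cos φ₁, cos δ − sin φ₁ sin φ₂) = 111.46692°

111.467°E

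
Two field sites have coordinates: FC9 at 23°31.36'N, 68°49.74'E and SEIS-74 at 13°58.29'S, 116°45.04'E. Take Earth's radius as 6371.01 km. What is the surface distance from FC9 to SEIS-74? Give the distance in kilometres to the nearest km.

FC9: φ = +23.52267°, λ = +68.82900°
SEIS-74: φ = -13.97150°, λ = +116.75067°
Δφ = -37.4942°,  Δλ = 47.9217°
a = sin²(Δφ/2) + cos φ₁ cos φ₂ sin²(Δλ/2) = 0.250041
c = 2·arcsin(√a) = 1.047291 rad = 60.0054°
d = R·c = 6371.01 × 1.047291 = 6672.3 km

6672 km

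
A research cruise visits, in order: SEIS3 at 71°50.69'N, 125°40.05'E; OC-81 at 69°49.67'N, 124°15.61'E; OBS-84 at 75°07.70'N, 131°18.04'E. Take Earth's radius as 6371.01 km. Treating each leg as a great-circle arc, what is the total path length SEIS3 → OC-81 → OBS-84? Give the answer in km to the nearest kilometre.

864 km

SEIS3: φ = +71.84483°, λ = +125.66750°
OC-81: φ = +69.82783°, λ = +124.26017°
OBS-84: φ = +75.12833°, λ = +131.30067°
SEIS3→OC-81: c = 0.036112 rad, d = 230.07 km
OC-81→OBS-84: c = 0.099474 rad, d = 633.75 km
Total = 230.07 + 633.75 = 863.82 km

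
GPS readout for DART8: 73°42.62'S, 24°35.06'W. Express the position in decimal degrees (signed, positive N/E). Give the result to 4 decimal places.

lat: 73.7103° S → -73.7103°
lon: 24.5843° W → -24.5843°

-73.7103°, -24.5843°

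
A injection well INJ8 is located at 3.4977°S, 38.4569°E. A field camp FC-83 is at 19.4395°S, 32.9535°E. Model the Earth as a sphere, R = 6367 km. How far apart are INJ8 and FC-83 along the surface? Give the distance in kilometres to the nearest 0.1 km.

Δφ = -15.9418°,  Δλ = -5.5034°
a = sin²(Δφ/2) + cos φ₁ cos φ₂ sin²(Δλ/2) = 0.021399
c = 2·arcsin(√a) = 0.293620 rad = 16.8232°
d = R·c = 6367 × 0.293620 = 1869.5 km

1869.5 km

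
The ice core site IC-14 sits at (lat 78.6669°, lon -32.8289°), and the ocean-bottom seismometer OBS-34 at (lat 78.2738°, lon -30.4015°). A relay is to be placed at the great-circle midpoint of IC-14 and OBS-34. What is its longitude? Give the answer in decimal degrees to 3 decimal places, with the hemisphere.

31.595°W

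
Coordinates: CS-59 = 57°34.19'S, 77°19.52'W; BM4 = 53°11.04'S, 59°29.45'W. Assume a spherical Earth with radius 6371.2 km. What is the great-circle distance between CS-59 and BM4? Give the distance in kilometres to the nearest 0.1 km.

CS-59: φ = -57.56983°, λ = -77.32533°
BM4: φ = -53.18400°, λ = -59.49083°
Δφ = 4.3858°,  Δλ = 17.8345°
a = sin²(Δφ/2) + cos φ₁ cos φ₂ sin²(Δλ/2) = 0.009186
c = 2·arcsin(√a) = 0.191978 rad = 10.9995°
d = R·c = 6371.2 × 0.191978 = 1223.1 km

1223.1 km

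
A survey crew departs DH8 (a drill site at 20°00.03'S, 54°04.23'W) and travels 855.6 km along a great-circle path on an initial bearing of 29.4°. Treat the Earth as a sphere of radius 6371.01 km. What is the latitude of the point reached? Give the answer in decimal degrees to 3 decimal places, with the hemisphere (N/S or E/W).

DH8: φ = -20.00050°, λ = -54.07050°
δ = d/R = 855.6/6371.01 = 0.134296 rad
φ₂ = arcsin(sin φ₁ cos δ + cos φ₁ sin δ cos θ)
   = arcsin(-0.34203·0.99100 + 0.93969·0.13389·0.87121) = -13.25791°
λ₂ = λ₁ + atan2(sin θ sin δ cos φ₁, cos δ − sin φ₁ sin φ₂) = -50.19848°

13.258°S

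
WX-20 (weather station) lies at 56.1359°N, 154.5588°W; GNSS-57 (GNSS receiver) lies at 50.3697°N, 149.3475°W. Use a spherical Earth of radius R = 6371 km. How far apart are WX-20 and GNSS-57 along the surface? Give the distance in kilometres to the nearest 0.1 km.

Δφ = -5.7662°,  Δλ = 5.2113°
a = sin²(Δφ/2) + cos φ₁ cos φ₂ sin²(Δλ/2) = 0.003264
c = 2·arcsin(√a) = 0.114333 rad = 6.5508°
d = R·c = 6371 × 0.114333 = 728.4 km

728.4 km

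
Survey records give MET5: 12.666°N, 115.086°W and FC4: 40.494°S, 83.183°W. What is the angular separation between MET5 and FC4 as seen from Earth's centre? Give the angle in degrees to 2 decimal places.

Δφ = -53.1600°,  Δλ = 31.9030°
a = sin²(Δφ/2) + cos φ₁ cos φ₂ sin²(Δλ/2) = 0.256248
c = 2·arcsin(√a) = 1.061568 rad = 60.8234°

60.82°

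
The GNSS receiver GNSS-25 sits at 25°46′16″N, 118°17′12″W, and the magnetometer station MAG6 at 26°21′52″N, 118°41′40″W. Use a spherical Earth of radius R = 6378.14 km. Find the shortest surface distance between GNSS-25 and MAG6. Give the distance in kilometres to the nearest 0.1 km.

GNSS-25: φ = +25.77111°, λ = -118.28667°
MAG6: φ = +26.36444°, λ = -118.69444°
Δφ = 0.5933°,  Δλ = -0.4078°
a = sin²(Δφ/2) + cos φ₁ cos φ₂ sin²(Δλ/2) = 0.000037
c = 2·arcsin(√a) = 0.012170 rad = 0.6973°
d = R·c = 6378.14 × 0.012170 = 77.6 km

77.6 km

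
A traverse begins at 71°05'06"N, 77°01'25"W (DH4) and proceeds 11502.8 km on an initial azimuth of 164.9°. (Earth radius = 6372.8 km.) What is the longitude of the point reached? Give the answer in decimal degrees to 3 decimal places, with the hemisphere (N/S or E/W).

59.716°W

DH4: φ = +71.08500°, λ = -77.02361°
δ = d/R = 11502.8/6372.8 = 1.804984 rad
φ₂ = arcsin(sin φ₁ cos δ + cos φ₁ sin δ cos θ)
   = arcsin(0.94600·-0.23205 + 0.32417·0.97270·-0.96547) = -31.59767°
λ₂ = λ₁ + atan2(sin θ sin δ cos φ₁, cos δ − sin φ₁ sin φ₂) = -59.71621°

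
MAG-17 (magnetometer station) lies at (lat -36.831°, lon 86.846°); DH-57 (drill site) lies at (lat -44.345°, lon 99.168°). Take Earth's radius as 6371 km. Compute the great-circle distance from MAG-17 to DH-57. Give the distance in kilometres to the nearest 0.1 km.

1331.9 km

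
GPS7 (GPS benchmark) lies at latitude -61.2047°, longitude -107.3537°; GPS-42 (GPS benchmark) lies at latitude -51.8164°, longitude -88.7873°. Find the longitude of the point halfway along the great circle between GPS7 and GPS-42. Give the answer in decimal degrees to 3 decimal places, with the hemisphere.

Bx = cos φ₂ cos Δλ = 0.586010,  By = cos φ₂ sin Δλ = 0.196832
φₘ = atan2(sin φ₁ + sin φ₂, √((cos φ₁ + Bx)² + By²)) = -56.85185°
λₘ = λ₁ + atan2(By, cos φ₁ + Bx) = -96.90836°

96.908°W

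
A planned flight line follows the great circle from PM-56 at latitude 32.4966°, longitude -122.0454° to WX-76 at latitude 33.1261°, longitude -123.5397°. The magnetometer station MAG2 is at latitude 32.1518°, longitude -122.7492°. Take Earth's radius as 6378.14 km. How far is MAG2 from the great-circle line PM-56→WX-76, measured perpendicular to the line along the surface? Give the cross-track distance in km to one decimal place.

δ₁₃ = central angle PM-56→MAG2 = 0.011998 rad  (haversine)
θ₁₃ = bearing PM-56→MAG2 = 240.085°,  θ₁₂ = bearing PM-56→WX-76 = 297.025°
dₓₜ = R·arcsin(sin δ₁₃ · sin(θ₁₃ − θ₁₂)) = 6378.14·arcsin(0.01200·sin(-56.940°)) = -64.137 km
|dₓₜ| = 64.137 km

64.1 km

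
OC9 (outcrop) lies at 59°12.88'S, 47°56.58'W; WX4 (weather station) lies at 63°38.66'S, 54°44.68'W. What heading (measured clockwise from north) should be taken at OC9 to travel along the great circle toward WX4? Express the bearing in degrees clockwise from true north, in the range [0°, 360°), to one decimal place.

213.3°

OC9: φ = -59.21467°, λ = -47.94300°
WX4: φ = -63.64433°, λ = -54.74467°
Δλ = -6.8017°
y = sin Δλ · cos φ₂ = -0.052577
x = cos φ₁ sin φ₂ − sin φ₁ cos φ₂ cos Δλ = -0.079919
θ = atan2(y, x) = -146.6599° → 213.3401° (mod 360°)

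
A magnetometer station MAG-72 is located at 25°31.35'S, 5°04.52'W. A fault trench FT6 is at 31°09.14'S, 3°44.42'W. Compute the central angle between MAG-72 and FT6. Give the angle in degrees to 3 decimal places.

MAG-72: φ = -25.52250°, λ = -5.07533°
FT6: φ = -31.15233°, λ = -3.74033°
Δφ = -5.6298°,  Δλ = 1.3350°
a = sin²(Δφ/2) + cos φ₁ cos φ₂ sin²(Δλ/2) = 0.002517
c = 2·arcsin(√a) = 0.100373 rad = 5.7510°

5.751°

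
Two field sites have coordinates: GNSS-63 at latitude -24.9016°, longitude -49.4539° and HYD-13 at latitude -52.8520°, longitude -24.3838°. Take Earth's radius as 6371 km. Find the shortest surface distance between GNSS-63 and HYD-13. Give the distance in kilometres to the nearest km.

Δφ = -27.9504°,  Δλ = 25.0701°
a = sin²(Δφ/2) + cos φ₁ cos φ₂ sin²(Δλ/2) = 0.084124
c = 2·arcsin(√a) = 0.588541 rad = 33.7209°
d = R·c = 6371 × 0.588541 = 3749.6 km

3750 km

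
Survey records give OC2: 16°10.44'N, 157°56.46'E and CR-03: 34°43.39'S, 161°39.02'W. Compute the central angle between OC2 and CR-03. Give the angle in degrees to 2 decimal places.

OC2: φ = +16.17400°, λ = +157.94100°
CR-03: φ = -34.72317°, λ = -161.65033°
Δφ = -50.8972°,  Δλ = 40.4087°
a = sin²(Δφ/2) + cos φ₁ cos φ₂ sin²(Δλ/2) = 0.278800
c = 2·arcsin(√a) = 1.112524 rad = 63.7429°

63.74°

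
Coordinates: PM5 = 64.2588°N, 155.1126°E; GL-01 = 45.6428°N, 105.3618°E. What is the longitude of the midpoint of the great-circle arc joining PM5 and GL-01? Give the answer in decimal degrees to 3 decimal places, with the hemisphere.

Bx = cos φ₂ cos Δλ = 0.451717,  By = cos φ₂ sin Δλ = -0.533605
φₘ = atan2(sin φ₁ + sin φ₂, √((cos φ₁ + Bx)² + By²)) = 57.37544°
λₘ = λ₁ + atan2(By, cos φ₁ + Bx) = 124.05430°

124.054°E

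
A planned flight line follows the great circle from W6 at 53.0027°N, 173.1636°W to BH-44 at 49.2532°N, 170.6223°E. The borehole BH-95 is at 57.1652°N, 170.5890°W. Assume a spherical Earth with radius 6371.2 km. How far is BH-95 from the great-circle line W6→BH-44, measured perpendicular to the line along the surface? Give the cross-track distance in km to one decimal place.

415.2 km

δ₁₃ = central angle W6→BH-95 = 0.077054 rad  (haversine)
θ₁₃ = bearing W6→BH-95 = 18.446°,  θ₁₂ = bearing W6→BH-44 = 256.232°
dₓₜ = R·arcsin(sin δ₁₃ · sin(θ₁₃ − θ₁₂)) = 6371.2·arcsin(0.07698·sin(-237.786°)) = 415.235 km
|dₓₜ| = 415.235 km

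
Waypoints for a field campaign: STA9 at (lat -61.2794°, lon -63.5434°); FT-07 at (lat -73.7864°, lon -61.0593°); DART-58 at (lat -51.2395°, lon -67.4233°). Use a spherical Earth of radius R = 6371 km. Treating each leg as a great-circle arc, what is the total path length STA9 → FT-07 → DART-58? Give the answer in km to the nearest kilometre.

3919 km

STA9→FT-07: c = 0.218870 rad, d = 1394.42 km
FT-07→DART-58: c = 0.396318 rad, d = 2524.94 km
Total = 1394.42 + 2524.94 = 3919.36 km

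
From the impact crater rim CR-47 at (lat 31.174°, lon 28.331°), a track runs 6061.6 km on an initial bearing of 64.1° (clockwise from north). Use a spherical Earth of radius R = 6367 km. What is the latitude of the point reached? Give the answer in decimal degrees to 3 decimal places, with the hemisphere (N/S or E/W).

δ = d/R = 6061.6/6367 = 0.952034 rad
φ₂ = arcsin(sin φ₁ cos δ + cos φ₁ sin δ cos θ)
   = arcsin(0.51764·0.58003 + 0.85560·0.81460·0.43680) = 37.20595°
λ₂ = λ₁ + atan2(sin θ sin δ cos φ₁, cos δ − sin φ₁ sin φ₂) = 95.26208°

37.206°N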